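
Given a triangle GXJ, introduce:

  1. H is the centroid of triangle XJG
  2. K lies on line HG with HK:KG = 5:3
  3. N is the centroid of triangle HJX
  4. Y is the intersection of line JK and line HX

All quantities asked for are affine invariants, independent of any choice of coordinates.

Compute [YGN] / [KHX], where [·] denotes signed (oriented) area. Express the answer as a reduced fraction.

[YGN]:[KHX] = -32/39

Assign G = (0, 0), X = (1, 0), J = (0, 1) — the answer is frame-independent, so this choice is without loss of generality.
1. H is the centroid of triangle XJG ⇒ H = (1/3, 1/3)
2. K lies on line HG with HK:KG = 5:3 ⇒ K = (1/8, 1/8)
3. N is the centroid of triangle HJX ⇒ N = (4/9, 4/9)
4. Y is the intersection of line JK and line HX ⇒ Y = (1/13, 6/13)
2·[YGN] = 20/117, 2·[KHX] = -5/24
[YGN]:[KHX] = 20/117:-5/24 = -32/39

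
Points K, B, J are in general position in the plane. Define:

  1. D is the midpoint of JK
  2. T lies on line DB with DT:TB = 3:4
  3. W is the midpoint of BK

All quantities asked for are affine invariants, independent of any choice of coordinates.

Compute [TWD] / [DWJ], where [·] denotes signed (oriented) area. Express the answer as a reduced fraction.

Choose coordinates K = (0, 0), B = (1, 0), J = (0, 1).
1. D is the midpoint of JK ⇒ D = (0, 1/2)
2. T lies on line DB with DT:TB = 3:4 ⇒ T = (3/7, 2/7)
3. W is the midpoint of BK ⇒ W = (1/2, 0)
2·[TWD] = -3/28, 2·[DWJ] = 1/4
[TWD]:[DWJ] = -3/28:1/4 = -3/7

[TWD]:[DWJ] = -3/7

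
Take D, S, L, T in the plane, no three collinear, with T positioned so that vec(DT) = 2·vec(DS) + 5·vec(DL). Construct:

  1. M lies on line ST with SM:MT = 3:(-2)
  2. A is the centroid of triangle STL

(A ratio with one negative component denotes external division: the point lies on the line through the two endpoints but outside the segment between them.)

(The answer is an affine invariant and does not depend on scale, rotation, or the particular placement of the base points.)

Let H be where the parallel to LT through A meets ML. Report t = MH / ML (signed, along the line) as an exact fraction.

t = 7/6

Set D = (0, 0), S = (1, 0), L = (0, 1), T = (2, 5); any affine frame gives the same invariant.
1. M lies on line ST with SM:MT = 3:(-2) ⇒ M = (4, 15)
2. A is the centroid of triangle STL ⇒ A = (1, 2)
through A parallel to LT: direction (2, 4); meets ML at H = (-2/3, -4/3)
H = M + t·(L−M) with t = 7/6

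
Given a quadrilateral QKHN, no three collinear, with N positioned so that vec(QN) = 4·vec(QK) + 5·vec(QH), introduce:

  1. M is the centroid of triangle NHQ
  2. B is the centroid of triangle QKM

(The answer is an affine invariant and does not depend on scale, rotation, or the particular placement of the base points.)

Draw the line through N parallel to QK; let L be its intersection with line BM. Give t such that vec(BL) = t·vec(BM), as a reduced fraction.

t = 13/4

Set Q = (0, 0), K = (1, 0), H = (0, 1), N = (4, 5); any affine frame gives the same invariant.
1. M is the centroid of triangle NHQ ⇒ M = (4/3, 2)
2. B is the centroid of triangle QKM ⇒ B = (7/9, 2/3)
through N parallel to QK: direction (1, 0); meets BM at L = (31/12, 5)
L = B + t·(M−B) with t = 13/4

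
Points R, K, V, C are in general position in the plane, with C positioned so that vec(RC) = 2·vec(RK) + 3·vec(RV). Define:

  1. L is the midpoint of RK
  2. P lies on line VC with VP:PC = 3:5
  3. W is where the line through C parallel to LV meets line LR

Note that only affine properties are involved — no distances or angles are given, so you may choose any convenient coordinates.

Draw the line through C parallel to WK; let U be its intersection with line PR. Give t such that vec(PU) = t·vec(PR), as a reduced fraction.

t = -5/7

Set R = (0, 0), K = (1, 0), V = (0, 1), C = (2, 3); any affine frame gives the same invariant.
1. L is the midpoint of RK ⇒ L = (1/2, 0)
2. P lies on line VC with VP:PC = 3:5 ⇒ P = (3/4, 7/4)
3. W is where the line through C parallel to LV meets line LR ⇒ W = (7/2, 0)
through C parallel to WK: direction (-5/2, 0); meets PR at U = (9/7, 3)
U = P + t·(R−P) with t = -5/7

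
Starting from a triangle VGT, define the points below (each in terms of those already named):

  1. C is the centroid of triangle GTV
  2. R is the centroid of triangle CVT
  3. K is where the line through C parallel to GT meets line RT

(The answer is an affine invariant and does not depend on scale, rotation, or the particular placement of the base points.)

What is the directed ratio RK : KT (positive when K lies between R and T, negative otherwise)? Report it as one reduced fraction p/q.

RK:KT = 1/3

Assign V = (0, 0), G = (1, 0), T = (0, 1) — the answer is frame-independent, so this choice is without loss of generality.
1. C is the centroid of triangle GTV ⇒ C = (1/3, 1/3)
2. R is the centroid of triangle CVT ⇒ R = (1/9, 4/9)
3. K is where the line through C parallel to GT meets line RT ⇒ K = (1/12, 7/12)
K = R + t·(T−R) with t = 1/4, so RK:KT = t:(1−t) = 1/4:3/4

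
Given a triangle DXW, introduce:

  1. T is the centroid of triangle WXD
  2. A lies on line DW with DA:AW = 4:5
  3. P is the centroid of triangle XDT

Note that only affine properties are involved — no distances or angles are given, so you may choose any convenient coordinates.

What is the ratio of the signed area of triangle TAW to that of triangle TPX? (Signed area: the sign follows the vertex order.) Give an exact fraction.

[TAW]:[TPX] = -5/3

Assign D = (0, 0), X = (1, 0), W = (0, 1) — the answer is frame-independent, so this choice is without loss of generality.
1. T is the centroid of triangle WXD ⇒ T = (1/3, 1/3)
2. A lies on line DW with DA:AW = 4:5 ⇒ A = (0, 4/9)
3. P is the centroid of triangle XDT ⇒ P = (4/9, 1/9)
2·[TAW] = -5/27, 2·[TPX] = 1/9
[TAW]:[TPX] = -5/27:1/9 = -5/3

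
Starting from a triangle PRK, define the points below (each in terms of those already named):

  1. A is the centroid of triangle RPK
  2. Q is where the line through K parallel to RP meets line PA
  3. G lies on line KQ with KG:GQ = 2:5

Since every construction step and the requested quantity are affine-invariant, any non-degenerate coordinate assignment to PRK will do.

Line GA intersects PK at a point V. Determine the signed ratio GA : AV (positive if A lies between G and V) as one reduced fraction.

Set P = (0, 0), R = (1, 0), K = (0, 1); any affine frame gives the same invariant.
1. A is the centroid of triangle RPK ⇒ A = (1/3, 1/3)
2. Q is where the line through K parallel to RP meets line PA ⇒ Q = (1, 1)
3. G lies on line KQ with KG:GQ = 2:5 ⇒ G = (2/7, 1)
line GA meets PK at V = (0, 5)
A = G + t·(V−G) with t = -1/6, so GA:AV = -1/6:7/6

GA:AV = -1/7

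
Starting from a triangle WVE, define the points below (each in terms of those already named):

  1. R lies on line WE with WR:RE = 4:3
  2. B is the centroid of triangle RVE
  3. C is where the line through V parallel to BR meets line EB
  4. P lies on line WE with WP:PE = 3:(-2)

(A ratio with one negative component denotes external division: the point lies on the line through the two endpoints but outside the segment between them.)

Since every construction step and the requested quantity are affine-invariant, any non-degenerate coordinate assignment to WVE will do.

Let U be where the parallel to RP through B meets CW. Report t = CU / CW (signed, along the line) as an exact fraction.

t = 1/2

Set W = (0, 0), V = (1, 0), E = (0, 1); any affine frame gives the same invariant.
1. R lies on line WE with WR:RE = 4:3 ⇒ R = (0, 4/7)
2. B is the centroid of triangle RVE ⇒ B = (1/3, 11/21)
3. C is where the line through V parallel to BR meets line EB ⇒ C = (2/3, 1/21)
4. P lies on line WE with WP:PE = 3:(-2) ⇒ P = (0, 3)
through B parallel to RP: direction (0, 17/7); meets CW at U = (1/3, 1/42)
U = C + t·(W−C) with t = 1/2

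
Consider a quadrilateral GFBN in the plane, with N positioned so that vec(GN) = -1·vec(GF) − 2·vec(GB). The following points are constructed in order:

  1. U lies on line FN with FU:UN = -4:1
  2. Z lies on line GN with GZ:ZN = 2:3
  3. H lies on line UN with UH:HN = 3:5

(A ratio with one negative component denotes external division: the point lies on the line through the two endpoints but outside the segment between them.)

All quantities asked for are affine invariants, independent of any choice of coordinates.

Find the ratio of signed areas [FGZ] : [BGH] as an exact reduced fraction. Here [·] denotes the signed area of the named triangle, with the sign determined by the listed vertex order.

Choose coordinates G = (0, 0), F = (1, 0), B = (0, 1), N = (-1, -2).
1. U lies on line FN with FU:UN = -4:1 ⇒ U = (-5/3, -8/3)
2. Z lies on line GN with GZ:ZN = 2:3 ⇒ Z = (-2/5, -4/5)
3. H lies on line UN with UH:HN = 3:5 ⇒ H = (-17/12, -29/12)
2·[FGZ] = 4/5, 2·[BGH] = -17/12
[FGZ]:[BGH] = 4/5:-17/12 = -48/85

[FGZ]:[BGH] = -48/85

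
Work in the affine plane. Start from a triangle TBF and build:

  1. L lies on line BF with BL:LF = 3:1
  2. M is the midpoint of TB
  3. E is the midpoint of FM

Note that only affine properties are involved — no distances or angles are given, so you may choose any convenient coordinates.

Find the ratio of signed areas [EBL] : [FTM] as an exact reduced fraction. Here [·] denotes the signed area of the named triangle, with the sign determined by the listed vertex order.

Set T = (0, 0), B = (1, 0), F = (0, 1); any affine frame gives the same invariant.
1. L lies on line BF with BL:LF = 3:1 ⇒ L = (1/4, 3/4)
2. M is the midpoint of TB ⇒ M = (1/2, 0)
3. E is the midpoint of FM ⇒ E = (1/4, 1/2)
2·[EBL] = 3/16, 2·[FTM] = 1/2
[EBL]:[FTM] = 3/16:1/2 = 3/8

[EBL]:[FTM] = 3/8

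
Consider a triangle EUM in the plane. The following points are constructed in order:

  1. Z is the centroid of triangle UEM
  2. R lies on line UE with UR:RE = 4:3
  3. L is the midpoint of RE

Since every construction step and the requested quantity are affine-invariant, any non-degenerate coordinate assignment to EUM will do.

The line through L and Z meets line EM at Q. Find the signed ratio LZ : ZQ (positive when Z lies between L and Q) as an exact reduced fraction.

Choose coordinates E = (0, 0), U = (1, 0), M = (0, 1).
1. Z is the centroid of triangle UEM ⇒ Z = (1/3, 1/3)
2. R lies on line UE with UR:RE = 4:3 ⇒ R = (3/7, 0)
3. L is the midpoint of RE ⇒ L = (3/14, 0)
line LZ meets EM at Q = (0, -3/5)
Z = L + t·(Q−L) with t = -5/9, so LZ:ZQ = -5/9:14/9

LZ:ZQ = -5/14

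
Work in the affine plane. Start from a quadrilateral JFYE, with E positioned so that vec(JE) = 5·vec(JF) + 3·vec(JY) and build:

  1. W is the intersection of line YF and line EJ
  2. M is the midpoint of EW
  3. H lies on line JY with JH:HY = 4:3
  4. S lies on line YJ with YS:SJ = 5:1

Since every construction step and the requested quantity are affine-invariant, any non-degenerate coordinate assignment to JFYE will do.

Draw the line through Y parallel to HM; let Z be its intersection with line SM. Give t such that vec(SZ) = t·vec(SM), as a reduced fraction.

t = 35/17

Assign J = (0, 0), F = (1, 0), Y = (0, 1), E = (5, 3) — the answer is frame-independent, so this choice is without loss of generality.
1. W is the intersection of line YF and line EJ ⇒ W = (5/8, 3/8)
2. M is the midpoint of EW ⇒ M = (45/16, 27/16)
3. H lies on line JY with JH:HY = 4:3 ⇒ H = (0, 4/7)
4. S lies on line YJ with YS:SJ = 5:1 ⇒ S = (0, 1/6)
through Y parallel to HM: direction (45/16, 125/112); meets SM at Z = (1575/272, 897/272)
Z = S + t·(M−S) with t = 35/17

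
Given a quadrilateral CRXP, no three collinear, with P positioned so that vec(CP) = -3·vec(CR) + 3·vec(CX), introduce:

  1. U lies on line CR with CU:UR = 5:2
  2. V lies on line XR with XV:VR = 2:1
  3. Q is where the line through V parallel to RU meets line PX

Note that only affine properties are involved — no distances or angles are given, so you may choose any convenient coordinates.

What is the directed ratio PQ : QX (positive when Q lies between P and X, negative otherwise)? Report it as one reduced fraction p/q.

Choose coordinates C = (0, 0), R = (1, 0), X = (0, 1), P = (-3, 3).
1. U lies on line CR with CU:UR = 5:2 ⇒ U = (5/7, 0)
2. V lies on line XR with XV:VR = 2:1 ⇒ V = (2/3, 1/3)
3. Q is where the line through V parallel to RU meets line PX ⇒ Q = (1, 1/3)
Q = P + t·(X−P) with t = 4/3, so PQ:QX = t:(1−t) = 4/3:-1/3

PQ:QX = -4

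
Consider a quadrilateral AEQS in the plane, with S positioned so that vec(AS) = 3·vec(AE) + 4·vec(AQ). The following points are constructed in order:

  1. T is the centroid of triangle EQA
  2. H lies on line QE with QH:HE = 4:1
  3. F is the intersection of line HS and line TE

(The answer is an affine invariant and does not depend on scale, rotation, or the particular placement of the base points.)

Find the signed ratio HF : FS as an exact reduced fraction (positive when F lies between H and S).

HF:FS = -1/50

Set A = (0, 0), E = (1, 0), Q = (0, 1), S = (3, 4); any affine frame gives the same invariant.
1. T is the centroid of triangle EQA ⇒ T = (1/3, 1/3)
2. H lies on line QE with QH:HE = 4:1 ⇒ H = (4/5, 1/5)
3. F is the intersection of line HS and line TE ⇒ F = (37/49, 6/49)
F = H + t·(S−H) with t = -1/49, so HF:FS = t:(1−t) = -1/49:50/49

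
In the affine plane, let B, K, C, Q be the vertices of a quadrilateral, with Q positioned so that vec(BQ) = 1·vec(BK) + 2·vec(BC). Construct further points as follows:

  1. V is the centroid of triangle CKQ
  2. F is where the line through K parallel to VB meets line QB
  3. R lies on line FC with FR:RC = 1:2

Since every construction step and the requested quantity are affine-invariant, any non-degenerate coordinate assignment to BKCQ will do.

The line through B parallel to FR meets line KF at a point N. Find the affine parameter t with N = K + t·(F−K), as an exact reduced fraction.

Choose coordinates B = (0, 0), K = (1, 0), C = (0, 1), Q = (1, 2).
1. V is the centroid of triangle CKQ ⇒ V = (2/3, 1)
2. F is where the line through K parallel to VB meets line QB ⇒ F = (-3, -6)
3. R lies on line FC with FR:RC = 1:2 ⇒ R = (-2, -11/3)
through B parallel to FR: direction (1, 7/3); meets KF at N = (-9/5, -21/5)
N = K + t·(F−K) with t = 7/10

t = 7/10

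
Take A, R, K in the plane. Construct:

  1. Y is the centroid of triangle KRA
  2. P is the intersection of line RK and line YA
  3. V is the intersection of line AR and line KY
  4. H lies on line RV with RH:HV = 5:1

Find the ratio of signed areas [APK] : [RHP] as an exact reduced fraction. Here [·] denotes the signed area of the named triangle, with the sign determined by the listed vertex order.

Choose coordinates A = (0, 0), R = (1, 0), K = (0, 1).
1. Y is the centroid of triangle KRA ⇒ Y = (1/3, 1/3)
2. P is the intersection of line RK and line YA ⇒ P = (1/2, 1/2)
3. V is the intersection of line AR and line KY ⇒ V = (1/2, 0)
4. H lies on line RV with RH:HV = 5:1 ⇒ H = (7/12, 0)
2·[APK] = 1/2, 2·[RHP] = -5/24
[APK]:[RHP] = 1/2:-5/24 = -12/5

[APK]:[RHP] = -12/5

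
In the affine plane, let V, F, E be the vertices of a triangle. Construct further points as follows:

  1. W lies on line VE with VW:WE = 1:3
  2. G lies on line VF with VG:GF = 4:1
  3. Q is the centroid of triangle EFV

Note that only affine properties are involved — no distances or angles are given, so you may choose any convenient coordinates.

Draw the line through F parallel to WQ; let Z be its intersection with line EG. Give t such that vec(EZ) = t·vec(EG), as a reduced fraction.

t = 25/24

Choose coordinates V = (0, 0), F = (1, 0), E = (0, 1).
1. W lies on line VE with VW:WE = 1:3 ⇒ W = (0, 1/4)
2. G lies on line VF with VG:GF = 4:1 ⇒ G = (4/5, 0)
3. Q is the centroid of triangle EFV ⇒ Q = (1/3, 1/3)
through F parallel to WQ: direction (1/3, 1/12); meets EG at Z = (5/6, -1/24)
Z = E + t·(G−E) with t = 25/24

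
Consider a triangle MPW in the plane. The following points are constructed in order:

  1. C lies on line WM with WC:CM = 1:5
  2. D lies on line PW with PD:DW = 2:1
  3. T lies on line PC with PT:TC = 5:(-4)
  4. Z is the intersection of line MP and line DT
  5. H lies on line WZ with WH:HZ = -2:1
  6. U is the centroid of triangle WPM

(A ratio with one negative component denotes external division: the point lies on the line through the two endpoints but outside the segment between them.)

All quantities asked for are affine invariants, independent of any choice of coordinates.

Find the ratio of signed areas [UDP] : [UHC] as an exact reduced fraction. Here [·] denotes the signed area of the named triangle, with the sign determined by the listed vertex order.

[UDP]:[UHC] = -28/69

Choose coordinates M = (0, 0), P = (1, 0), W = (0, 1).
1. C lies on line WM with WC:CM = 1:5 ⇒ C = (0, 5/6)
2. D lies on line PW with PD:DW = 2:1 ⇒ D = (1/3, 2/3)
3. T lies on line PC with PT:TC = 5:(-4) ⇒ T = (-4, 25/6)
4. Z is the intersection of line MP and line DT ⇒ Z = (73/63, 0)
5. H lies on line WZ with WH:HZ = -2:1 ⇒ H = (146/63, -1)
6. U is the centroid of triangle WPM ⇒ U = (1/3, 1/3)
2·[UDP] = -2/9, 2·[UHC] = 23/42
[UDP]:[UHC] = -2/9:23/42 = -28/69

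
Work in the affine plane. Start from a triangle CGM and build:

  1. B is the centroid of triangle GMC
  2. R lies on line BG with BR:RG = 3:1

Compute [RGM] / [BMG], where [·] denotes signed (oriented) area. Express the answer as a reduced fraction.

Choose coordinates C = (0, 0), G = (1, 0), M = (0, 1).
1. B is the centroid of triangle GMC ⇒ B = (1/3, 1/3)
2. R lies on line BG with BR:RG = 3:1 ⇒ R = (5/6, 1/12)
2·[RGM] = 1/12, 2·[BMG] = -1/3
[RGM]:[BMG] = 1/12:-1/3 = -1/4

[RGM]:[BMG] = -1/4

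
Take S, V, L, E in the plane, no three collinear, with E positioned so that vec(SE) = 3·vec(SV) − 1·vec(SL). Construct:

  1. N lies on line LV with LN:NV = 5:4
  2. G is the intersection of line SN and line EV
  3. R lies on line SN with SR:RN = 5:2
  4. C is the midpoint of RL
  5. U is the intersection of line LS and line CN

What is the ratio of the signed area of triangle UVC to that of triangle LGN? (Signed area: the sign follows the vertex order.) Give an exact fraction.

Assign S = (0, 0), V = (1, 0), L = (0, 1), E = (3, -1) — the answer is frame-independent, so this choice is without loss of generality.
1. N lies on line LV with LN:NV = 5:4 ⇒ N = (5/9, 4/9)
2. G is the intersection of line SN and line EV ⇒ G = (5/13, 4/13)
3. R lies on line SN with SR:RN = 5:2 ⇒ R = (25/63, 20/63)
4. C is the midpoint of RL ⇒ C = (25/126, 83/126)
5. U is the intersection of line LS and line CN ⇒ U = (0, 7/9)
2·[UVC] = 20/567, 2·[LGN] = 20/117
[UVC]:[LGN] = 20/567:20/117 = 13/63

[UVC]:[LGN] = 13/63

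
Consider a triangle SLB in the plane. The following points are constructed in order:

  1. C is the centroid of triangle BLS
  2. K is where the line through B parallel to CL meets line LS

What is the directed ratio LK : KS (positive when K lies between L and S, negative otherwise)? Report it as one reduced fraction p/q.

Set S = (0, 0), L = (1, 0), B = (0, 1); any affine frame gives the same invariant.
1. C is the centroid of triangle BLS ⇒ C = (1/3, 1/3)
2. K is where the line through B parallel to CL meets line LS ⇒ K = (2, 0)
K = L + t·(S−L) with t = -1, so LK:KS = t:(1−t) = -1:2

LK:KS = -1/2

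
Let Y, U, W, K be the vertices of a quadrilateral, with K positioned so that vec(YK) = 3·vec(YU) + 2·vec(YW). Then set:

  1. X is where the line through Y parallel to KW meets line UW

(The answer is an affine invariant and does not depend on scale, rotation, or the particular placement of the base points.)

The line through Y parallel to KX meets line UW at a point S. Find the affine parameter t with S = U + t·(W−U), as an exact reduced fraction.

t = 7/16

Choose coordinates Y = (0, 0), U = (1, 0), W = (0, 1), K = (3, 2).
1. X is where the line through Y parallel to KW meets line UW ⇒ X = (3/4, 1/4)
through Y parallel to KX: direction (-9/4, -7/4); meets UW at S = (9/16, 7/16)
S = U + t·(W−U) with t = 7/16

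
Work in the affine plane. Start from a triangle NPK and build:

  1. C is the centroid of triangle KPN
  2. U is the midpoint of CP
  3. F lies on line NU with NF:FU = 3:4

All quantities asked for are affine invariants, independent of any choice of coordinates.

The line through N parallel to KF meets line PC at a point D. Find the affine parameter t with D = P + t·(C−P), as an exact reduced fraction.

t = 39/22

Assign N = (0, 0), P = (1, 0), K = (0, 1) — the answer is frame-independent, so this choice is without loss of generality.
1. C is the centroid of triangle KPN ⇒ C = (1/3, 1/3)
2. U is the midpoint of CP ⇒ U = (2/3, 1/6)
3. F lies on line NU with NF:FU = 3:4 ⇒ F = (2/7, 1/14)
through N parallel to KF: direction (2/7, -13/14); meets PC at D = (-2/11, 13/22)
D = P + t·(C−P) with t = 39/22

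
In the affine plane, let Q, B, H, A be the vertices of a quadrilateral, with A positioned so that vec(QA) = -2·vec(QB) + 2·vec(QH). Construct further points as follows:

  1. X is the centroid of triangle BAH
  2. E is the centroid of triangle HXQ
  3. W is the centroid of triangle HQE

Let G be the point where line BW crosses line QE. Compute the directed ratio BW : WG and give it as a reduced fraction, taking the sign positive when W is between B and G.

BW:WG = 17

Set Q = (0, 0), B = (1, 0), H = (0, 1), A = (-2, 2); any affine frame gives the same invariant.
1. X is the centroid of triangle BAH ⇒ X = (-1/3, 1)
2. E is the centroid of triangle HXQ ⇒ E = (-1/9, 2/3)
3. W is the centroid of triangle HQE ⇒ W = (-1/27, 5/9)
line BW meets QE at G = (-5/51, 10/17)
W = B + t·(G−B) with t = 17/18, so BW:WG = 17/18:1/18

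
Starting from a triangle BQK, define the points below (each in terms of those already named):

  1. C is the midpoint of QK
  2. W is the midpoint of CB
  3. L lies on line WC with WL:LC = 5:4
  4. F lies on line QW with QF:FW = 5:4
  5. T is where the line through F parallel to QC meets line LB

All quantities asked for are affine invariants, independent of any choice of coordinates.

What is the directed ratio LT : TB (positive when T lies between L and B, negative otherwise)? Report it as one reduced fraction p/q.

Choose coordinates B = (0, 0), Q = (1, 0), K = (0, 1).
1. C is the midpoint of QK ⇒ C = (1/2, 1/2)
2. W is the midpoint of CB ⇒ W = (1/4, 1/4)
3. L lies on line WC with WL:LC = 5:4 ⇒ L = (7/18, 7/18)
4. F lies on line QW with QF:FW = 5:4 ⇒ F = (7/12, 5/36)
5. T is where the line through F parallel to QC meets line LB ⇒ T = (13/36, 13/36)
T = L + t·(B−L) with t = 1/14, so LT:TB = t:(1−t) = 1/14:13/14

LT:TB = 1/13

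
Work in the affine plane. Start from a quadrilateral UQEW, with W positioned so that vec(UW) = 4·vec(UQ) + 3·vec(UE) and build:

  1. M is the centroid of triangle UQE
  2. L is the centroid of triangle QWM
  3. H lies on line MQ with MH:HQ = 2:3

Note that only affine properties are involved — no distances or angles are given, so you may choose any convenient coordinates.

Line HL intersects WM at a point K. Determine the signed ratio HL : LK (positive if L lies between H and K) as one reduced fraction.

Assign U = (0, 0), Q = (1, 0), E = (0, 1), W = (4, 3) — the answer is frame-independent, so this choice is without loss of generality.
1. M is the centroid of triangle UQE ⇒ M = (1/3, 1/3)
2. L is the centroid of triangle QWM ⇒ L = (16/9, 10/9)
3. H lies on line MQ with MH:HQ = 2:3 ⇒ H = (3/5, 1/5)
line HL meets WM at K = (23/3, 17/3)
L = H + t·(K−H) with t = 1/6, so HL:LK = 1/6:5/6

HL:LK = 1/5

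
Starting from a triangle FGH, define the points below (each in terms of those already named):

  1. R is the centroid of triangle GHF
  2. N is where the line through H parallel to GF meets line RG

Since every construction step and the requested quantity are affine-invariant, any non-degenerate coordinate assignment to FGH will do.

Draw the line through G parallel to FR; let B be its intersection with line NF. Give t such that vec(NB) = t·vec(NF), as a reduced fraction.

Set F = (0, 0), G = (1, 0), H = (0, 1); any affine frame gives the same invariant.
1. R is the centroid of triangle GHF ⇒ R = (1/3, 1/3)
2. N is where the line through H parallel to GF meets line RG ⇒ N = (-1, 1)
through G parallel to FR: direction (1/3, 1/3); meets NF at B = (1/2, -1/2)
B = N + t·(F−N) with t = 3/2

t = 3/2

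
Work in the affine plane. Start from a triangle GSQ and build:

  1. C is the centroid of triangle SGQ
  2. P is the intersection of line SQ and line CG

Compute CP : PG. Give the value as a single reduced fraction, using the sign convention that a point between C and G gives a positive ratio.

Choose coordinates G = (0, 0), S = (1, 0), Q = (0, 1).
1. C is the centroid of triangle SGQ ⇒ C = (1/3, 1/3)
2. P is the intersection of line SQ and line CG ⇒ P = (1/2, 1/2)
P = C + t·(G−C) with t = -1/2, so CP:PG = t:(1−t) = -1/2:3/2

CP:PG = -1/3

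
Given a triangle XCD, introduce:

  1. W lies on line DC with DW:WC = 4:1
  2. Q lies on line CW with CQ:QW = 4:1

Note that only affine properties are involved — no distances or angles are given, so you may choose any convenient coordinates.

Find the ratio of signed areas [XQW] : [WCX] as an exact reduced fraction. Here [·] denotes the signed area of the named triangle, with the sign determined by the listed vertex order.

[XQW]:[WCX] = -1/5

Work in coordinates with X = (0, 0), C = (1, 0), D = (0, 1).
1. W lies on line DC with DW:WC = 4:1 ⇒ W = (4/5, 1/5)
2. Q lies on line CW with CQ:QW = 4:1 ⇒ Q = (21/25, 4/25)
2·[XQW] = 1/25, 2·[WCX] = -1/5
[XQW]:[WCX] = 1/25:-1/5 = -1/5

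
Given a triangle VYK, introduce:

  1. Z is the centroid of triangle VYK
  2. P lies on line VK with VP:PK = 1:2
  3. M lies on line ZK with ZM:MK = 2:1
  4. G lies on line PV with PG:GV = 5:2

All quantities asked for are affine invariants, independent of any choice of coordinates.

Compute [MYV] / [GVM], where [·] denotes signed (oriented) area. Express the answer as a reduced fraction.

Assign V = (0, 0), Y = (1, 0), K = (0, 1) — the answer is frame-independent, so this choice is without loss of generality.
1. Z is the centroid of triangle VYK ⇒ Z = (1/3, 1/3)
2. P lies on line VK with VP:PK = 1:2 ⇒ P = (0, 1/3)
3. M lies on line ZK with ZM:MK = 2:1 ⇒ M = (1/9, 7/9)
4. G lies on line PV with PG:GV = 5:2 ⇒ G = (0, 2/21)
2·[MYV] = -7/9, 2·[GVM] = 2/189
[MYV]:[GVM] = -7/9:2/189 = -147/2

[MYV]:[GVM] = -147/2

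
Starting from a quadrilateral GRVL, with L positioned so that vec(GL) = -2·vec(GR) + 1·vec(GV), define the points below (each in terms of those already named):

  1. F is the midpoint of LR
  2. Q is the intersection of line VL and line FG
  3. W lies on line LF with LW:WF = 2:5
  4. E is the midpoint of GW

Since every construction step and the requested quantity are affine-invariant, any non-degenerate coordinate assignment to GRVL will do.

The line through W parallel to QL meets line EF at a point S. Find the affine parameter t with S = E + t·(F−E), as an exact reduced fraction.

Set G = (0, 0), R = (1, 0), V = (0, 1), L = (-2, 1); any affine frame gives the same invariant.
1. F is the midpoint of LR ⇒ F = (-1/2, 1/2)
2. Q is the intersection of line VL and line FG ⇒ Q = (-1, 1)
3. W lies on line LF with LW:WF = 2:5 ⇒ W = (-11/7, 6/7)
4. E is the midpoint of GW ⇒ E = (-11/14, 3/7)
through W parallel to QL: direction (-1, 0); meets EF at S = (13/14, 6/7)
S = E + t·(F−E) with t = 6

t = 6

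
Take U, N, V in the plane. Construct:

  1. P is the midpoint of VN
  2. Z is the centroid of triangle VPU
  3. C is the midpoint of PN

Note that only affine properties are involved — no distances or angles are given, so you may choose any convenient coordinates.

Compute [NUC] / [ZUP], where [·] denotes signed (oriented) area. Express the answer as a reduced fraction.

[NUC]:[ZUP] = -3/2

Set U = (0, 0), N = (1, 0), V = (0, 1); any affine frame gives the same invariant.
1. P is the midpoint of VN ⇒ P = (1/2, 1/2)
2. Z is the centroid of triangle VPU ⇒ Z = (1/6, 1/2)
3. C is the midpoint of PN ⇒ C = (3/4, 1/4)
2·[NUC] = -1/4, 2·[ZUP] = 1/6
[NUC]:[ZUP] = -1/4:1/6 = -3/2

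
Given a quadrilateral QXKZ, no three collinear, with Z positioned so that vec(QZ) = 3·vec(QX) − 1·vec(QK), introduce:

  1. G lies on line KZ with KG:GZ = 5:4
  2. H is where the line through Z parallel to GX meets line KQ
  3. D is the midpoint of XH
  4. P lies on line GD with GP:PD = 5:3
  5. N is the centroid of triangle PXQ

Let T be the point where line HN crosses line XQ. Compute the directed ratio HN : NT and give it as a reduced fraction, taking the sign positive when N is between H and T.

Choose coordinates Q = (0, 0), X = (1, 0), K = (0, 1), Z = (3, -1).
1. G lies on line KZ with KG:GZ = 5:4 ⇒ G = (5/3, -1/9)
2. H is where the line through Z parallel to GX meets line KQ ⇒ H = (0, -1/2)
3. D is the midpoint of XH ⇒ D = (1/2, -1/4)
4. P lies on line GD with GP:PD = 5:3 ⇒ P = (15/16, -19/96)
5. N is the centroid of triangle PXQ ⇒ N = (31/48, -19/288)
line HN meets XQ at T = (93/125, 0)
N = H + t·(T−H) with t = 125/144, so HN:NT = 125/144:19/144

HN:NT = 125/19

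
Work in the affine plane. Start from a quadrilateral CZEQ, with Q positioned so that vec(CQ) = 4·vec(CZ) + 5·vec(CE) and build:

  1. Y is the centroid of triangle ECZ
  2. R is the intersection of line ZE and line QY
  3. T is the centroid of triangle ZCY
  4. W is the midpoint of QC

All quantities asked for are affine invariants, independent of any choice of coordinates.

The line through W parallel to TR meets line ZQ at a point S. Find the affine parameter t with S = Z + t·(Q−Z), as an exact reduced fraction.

Assign C = (0, 0), Z = (1, 0), E = (0, 1), Q = (4, 5) — the answer is frame-independent, so this choice is without loss of generality.
1. Y is the centroid of triangle ECZ ⇒ Y = (1/3, 1/3)
2. R is the intersection of line ZE and line QY ⇒ R = (12/25, 13/25)
3. T is the centroid of triangle ZCY ⇒ T = (4/9, 1/9)
4. W is the midpoint of QC ⇒ W = (2, 5/2)
through W parallel to TR: direction (8/225, 92/225); meets ZQ at S = (113/59, 90/59)
S = Z + t·(Q−Z) with t = 18/59

t = 18/59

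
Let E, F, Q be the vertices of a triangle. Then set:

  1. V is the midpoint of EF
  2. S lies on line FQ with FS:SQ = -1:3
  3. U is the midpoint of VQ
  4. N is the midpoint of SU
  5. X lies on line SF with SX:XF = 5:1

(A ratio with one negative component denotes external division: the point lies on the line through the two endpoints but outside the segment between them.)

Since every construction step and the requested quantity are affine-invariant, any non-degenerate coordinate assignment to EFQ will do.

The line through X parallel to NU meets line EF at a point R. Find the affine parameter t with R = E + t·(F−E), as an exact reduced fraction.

Set E = (0, 0), F = (1, 0), Q = (0, 1); any affine frame gives the same invariant.
1. V is the midpoint of EF ⇒ V = (1/2, 0)
2. S lies on line FQ with FS:SQ = -1:3 ⇒ S = (3/2, -1/2)
3. U is the midpoint of VQ ⇒ U = (1/4, 1/2)
4. N is the midpoint of SU ⇒ N = (7/8, 0)
5. X lies on line SF with SX:XF = 5:1 ⇒ X = (13/12, -1/12)
through X parallel to NU: direction (-5/8, 1/2); meets EF at R = (47/48, 0)
R = E + t·(F−E) with t = 47/48

t = 47/48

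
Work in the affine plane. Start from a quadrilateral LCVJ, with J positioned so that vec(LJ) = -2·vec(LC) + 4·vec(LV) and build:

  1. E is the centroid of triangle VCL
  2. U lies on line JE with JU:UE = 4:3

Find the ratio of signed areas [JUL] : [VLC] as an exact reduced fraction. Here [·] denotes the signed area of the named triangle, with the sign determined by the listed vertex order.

[JUL]:[VLC] = -8/7

Work in coordinates with L = (0, 0), C = (1, 0), V = (0, 1), J = (-2, 4).
1. E is the centroid of triangle VCL ⇒ E = (1/3, 1/3)
2. U lies on line JE with JU:UE = 4:3 ⇒ U = (-2/3, 40/21)
2·[JUL] = -8/7, 2·[VLC] = 1
[JUL]:[VLC] = -8/7:1 = -8/7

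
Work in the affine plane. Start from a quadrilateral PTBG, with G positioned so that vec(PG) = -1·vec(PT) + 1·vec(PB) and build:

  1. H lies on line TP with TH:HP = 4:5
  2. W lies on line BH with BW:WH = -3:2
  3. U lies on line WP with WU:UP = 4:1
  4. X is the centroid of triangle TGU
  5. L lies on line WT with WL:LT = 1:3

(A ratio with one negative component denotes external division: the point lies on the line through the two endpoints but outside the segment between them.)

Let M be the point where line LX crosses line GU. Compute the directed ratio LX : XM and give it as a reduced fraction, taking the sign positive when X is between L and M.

Choose coordinates P = (0, 0), T = (1, 0), B = (0, 1), G = (-1, 1).
1. H lies on line TP with TH:HP = 4:5 ⇒ H = (5/9, 0)
2. W lies on line BH with BW:WH = -3:2 ⇒ W = (5/3, -2)
3. U lies on line WP with WU:UP = 4:1 ⇒ U = (1/3, -2/5)
4. X is the centroid of triangle TGU ⇒ X = (1/9, 1/5)
5. L lies on line WT with WL:LT = 1:3 ⇒ L = (3/2, -3/2)
line LX meets GU at M = (193/87, -69/29)
X = L + t·(M−L) with t = -29/15, so LX:XM = -29/15:44/15

LX:XM = -29/44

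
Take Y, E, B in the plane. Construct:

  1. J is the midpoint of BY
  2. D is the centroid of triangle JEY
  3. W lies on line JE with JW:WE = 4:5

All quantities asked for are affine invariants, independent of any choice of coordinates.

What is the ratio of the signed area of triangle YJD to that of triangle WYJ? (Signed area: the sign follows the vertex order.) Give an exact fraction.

[YJD]:[WYJ] = 3/4

Set Y = (0, 0), E = (1, 0), B = (0, 1); any affine frame gives the same invariant.
1. J is the midpoint of BY ⇒ J = (0, 1/2)
2. D is the centroid of triangle JEY ⇒ D = (1/3, 1/6)
3. W lies on line JE with JW:WE = 4:5 ⇒ W = (4/9, 5/18)
2·[YJD] = -1/6, 2·[WYJ] = -2/9
[YJD]:[WYJ] = -1/6:-2/9 = 3/4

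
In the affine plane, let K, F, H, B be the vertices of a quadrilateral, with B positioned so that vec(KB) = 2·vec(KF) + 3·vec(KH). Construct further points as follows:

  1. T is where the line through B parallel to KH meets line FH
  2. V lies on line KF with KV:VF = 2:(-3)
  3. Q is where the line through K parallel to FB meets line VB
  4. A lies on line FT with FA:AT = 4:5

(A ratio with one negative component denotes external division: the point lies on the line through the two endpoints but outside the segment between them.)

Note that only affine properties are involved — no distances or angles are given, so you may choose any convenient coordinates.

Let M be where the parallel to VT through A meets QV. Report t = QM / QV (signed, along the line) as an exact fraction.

Work in coordinates with K = (0, 0), F = (1, 0), H = (0, 1), B = (2, 3).
1. T is where the line through B parallel to KH meets line FH ⇒ T = (2, -1)
2. V lies on line KF with KV:VF = 2:(-3) ⇒ V = (-2, 0)
3. Q is where the line through K parallel to FB meets line VB ⇒ Q = (2/3, 2)
4. A lies on line FT with FA:AT = 4:5 ⇒ A = (13/9, -4/9)
through A parallel to VT: direction (4, -1); meets QV at M = (-19/12, 5/16)
M = Q + t·(V−Q) with t = 27/32

t = 27/32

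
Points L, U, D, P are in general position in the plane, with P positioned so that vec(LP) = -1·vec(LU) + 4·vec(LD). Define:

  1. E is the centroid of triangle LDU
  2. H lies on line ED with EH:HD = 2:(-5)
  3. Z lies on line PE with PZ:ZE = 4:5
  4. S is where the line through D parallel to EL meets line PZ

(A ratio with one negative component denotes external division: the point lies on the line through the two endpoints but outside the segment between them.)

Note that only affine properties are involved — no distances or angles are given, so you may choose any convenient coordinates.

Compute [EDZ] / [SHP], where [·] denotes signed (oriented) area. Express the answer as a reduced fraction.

[EDZ]:[SHP] = -25/24

Assign L = (0, 0), U = (1, 0), D = (0, 1), P = (-1, 4) — the answer is frame-independent, so this choice is without loss of generality.
1. E is the centroid of triangle LDU ⇒ E = (1/3, 1/3)
2. H lies on line ED with EH:HD = 2:(-5) ⇒ H = (5/9, -1/9)
3. Z lies on line PE with PZ:ZE = 4:5 ⇒ Z = (-11/27, 64/27)
4. S is where the line through D parallel to EL meets line PZ ⇒ S = (1/15, 16/15)
2·[EDZ] = -5/27, 2·[SHP] = 8/45
[EDZ]:[SHP] = -5/27:8/45 = -25/24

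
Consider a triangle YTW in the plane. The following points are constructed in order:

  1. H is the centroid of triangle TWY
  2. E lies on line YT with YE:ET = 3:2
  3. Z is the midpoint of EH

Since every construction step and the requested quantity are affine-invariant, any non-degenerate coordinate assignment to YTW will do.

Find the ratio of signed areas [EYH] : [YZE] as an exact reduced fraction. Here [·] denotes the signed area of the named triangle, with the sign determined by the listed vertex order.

Work in coordinates with Y = (0, 0), T = (1, 0), W = (0, 1).
1. H is the centroid of triangle TWY ⇒ H = (1/3, 1/3)
2. E lies on line YT with YE:ET = 3:2 ⇒ E = (3/5, 0)
3. Z is the midpoint of EH ⇒ Z = (7/15, 1/6)
2·[EYH] = -1/5, 2·[YZE] = -1/10
[EYH]:[YZE] = -1/5:-1/10 = 2

[EYH]:[YZE] = 2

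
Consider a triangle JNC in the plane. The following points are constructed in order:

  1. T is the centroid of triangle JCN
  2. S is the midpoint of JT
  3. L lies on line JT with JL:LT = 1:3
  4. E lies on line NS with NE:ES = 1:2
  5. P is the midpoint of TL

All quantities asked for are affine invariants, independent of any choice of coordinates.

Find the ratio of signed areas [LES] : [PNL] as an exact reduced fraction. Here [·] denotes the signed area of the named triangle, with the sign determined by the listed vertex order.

[LES]:[PNL] = -4/9

Choose coordinates J = (0, 0), N = (1, 0), C = (0, 1).
1. T is the centroid of triangle JCN ⇒ T = (1/3, 1/3)
2. S is the midpoint of JT ⇒ S = (1/6, 1/6)
3. L lies on line JT with JL:LT = 1:3 ⇒ L = (1/12, 1/12)
4. E lies on line NS with NE:ES = 1:2 ⇒ E = (13/18, 1/18)
5. P is the midpoint of TL ⇒ P = (5/24, 5/24)
2·[LES] = 1/18, 2·[PNL] = -1/8
[LES]:[PNL] = 1/18:-1/8 = -4/9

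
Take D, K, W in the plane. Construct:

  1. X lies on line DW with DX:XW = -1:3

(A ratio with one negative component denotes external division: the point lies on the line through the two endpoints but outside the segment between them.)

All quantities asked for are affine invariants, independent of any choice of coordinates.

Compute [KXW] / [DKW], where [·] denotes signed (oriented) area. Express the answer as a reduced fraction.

Assign D = (0, 0), K = (1, 0), W = (0, 1) — the answer is frame-independent, so this choice is without loss of generality.
1. X lies on line DW with DX:XW = -1:3 ⇒ X = (0, -1/2)
2·[KXW] = -3/2, 2·[DKW] = 1
[KXW]:[DKW] = -3/2:1 = -3/2

[KXW]:[DKW] = -3/2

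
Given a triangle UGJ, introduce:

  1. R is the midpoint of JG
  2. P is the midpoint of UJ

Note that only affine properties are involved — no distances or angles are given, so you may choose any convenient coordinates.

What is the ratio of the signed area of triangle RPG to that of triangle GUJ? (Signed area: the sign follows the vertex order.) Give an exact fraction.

[RPG]:[GUJ] = -1/4

Assign U = (0, 0), G = (1, 0), J = (0, 1) — the answer is frame-independent, so this choice is without loss of generality.
1. R is the midpoint of JG ⇒ R = (1/2, 1/2)
2. P is the midpoint of UJ ⇒ P = (0, 1/2)
2·[RPG] = 1/4, 2·[GUJ] = -1
[RPG]:[GUJ] = 1/4:-1 = -1/4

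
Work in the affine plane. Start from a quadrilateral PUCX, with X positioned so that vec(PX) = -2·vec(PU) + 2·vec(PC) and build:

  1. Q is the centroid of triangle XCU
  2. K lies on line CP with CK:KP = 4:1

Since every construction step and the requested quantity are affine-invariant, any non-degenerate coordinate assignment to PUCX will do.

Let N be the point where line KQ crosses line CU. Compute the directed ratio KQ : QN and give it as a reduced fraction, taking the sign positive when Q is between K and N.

Choose coordinates P = (0, 0), U = (1, 0), C = (0, 1), X = (-2, 2).
1. Q is the centroid of triangle XCU ⇒ Q = (-1/3, 1)
2. K lies on line CP with CK:KP = 4:1 ⇒ K = (0, 1/5)
line KQ meets CU at N = (-4/7, 11/7)
Q = K + t·(N−K) with t = 7/12, so KQ:QN = 7/12:5/12

KQ:QN = 7/5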